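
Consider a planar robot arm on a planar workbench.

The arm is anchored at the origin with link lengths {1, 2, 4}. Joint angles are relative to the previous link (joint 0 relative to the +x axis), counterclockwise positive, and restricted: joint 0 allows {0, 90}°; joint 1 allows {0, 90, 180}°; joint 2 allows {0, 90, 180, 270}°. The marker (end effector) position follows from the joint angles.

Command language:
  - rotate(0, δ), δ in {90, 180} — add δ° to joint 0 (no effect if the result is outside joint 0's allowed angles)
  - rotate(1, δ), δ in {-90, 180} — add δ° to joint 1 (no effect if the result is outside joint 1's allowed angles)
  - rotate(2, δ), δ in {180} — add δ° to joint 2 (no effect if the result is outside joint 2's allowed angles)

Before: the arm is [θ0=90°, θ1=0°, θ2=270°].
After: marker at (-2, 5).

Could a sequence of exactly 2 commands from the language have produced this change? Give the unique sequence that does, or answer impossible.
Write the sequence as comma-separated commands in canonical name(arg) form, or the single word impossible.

key: running rotate(1, -90) before rotate(1, 180) would end elsewhere — order is forced
initial: [θ0=90°, θ1=0°, θ2=270°]
t=1 rotate(1, 180) ⇒ [θ0=90°, θ1=180°, θ2=270°]
t=2 rotate(1, -90) ⇒ [θ0=90°, θ1=90°, θ2=270°]
uniquely the one of 25 2-step routes that fits.

rotate(1, 180), rotate(1, -90)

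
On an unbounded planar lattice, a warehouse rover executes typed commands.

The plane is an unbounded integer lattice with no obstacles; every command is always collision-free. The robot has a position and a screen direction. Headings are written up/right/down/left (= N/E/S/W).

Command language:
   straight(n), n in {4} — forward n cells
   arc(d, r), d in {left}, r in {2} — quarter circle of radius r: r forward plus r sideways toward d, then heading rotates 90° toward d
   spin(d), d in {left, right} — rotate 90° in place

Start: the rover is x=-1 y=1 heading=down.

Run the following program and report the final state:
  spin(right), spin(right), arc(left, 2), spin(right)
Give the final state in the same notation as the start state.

x=-3 y=3 heading=up

initial: x=-1 y=1 heading=down
t=1 spin(right) ⇒ x=-1 y=1 heading=left
t=2 spin(right) ⇒ x=-1 y=1 heading=up
t=3 arc(left, 2) ⇒ x=-3 y=3 heading=left
t=4 spin(right) ⇒ x=-3 y=3 heading=up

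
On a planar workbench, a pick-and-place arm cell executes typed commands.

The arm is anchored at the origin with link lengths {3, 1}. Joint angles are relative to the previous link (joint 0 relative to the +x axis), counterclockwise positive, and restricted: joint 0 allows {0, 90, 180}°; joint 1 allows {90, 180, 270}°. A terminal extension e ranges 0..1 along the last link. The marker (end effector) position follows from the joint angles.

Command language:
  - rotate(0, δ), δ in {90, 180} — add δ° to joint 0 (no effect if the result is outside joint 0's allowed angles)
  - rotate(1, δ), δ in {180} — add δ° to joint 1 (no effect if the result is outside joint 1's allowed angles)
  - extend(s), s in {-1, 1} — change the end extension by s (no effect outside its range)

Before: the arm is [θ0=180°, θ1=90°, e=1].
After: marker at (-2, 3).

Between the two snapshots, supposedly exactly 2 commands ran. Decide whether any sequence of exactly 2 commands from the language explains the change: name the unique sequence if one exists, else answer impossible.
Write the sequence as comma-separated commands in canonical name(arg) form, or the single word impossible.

key: order matters: swapping rotate(0, 180) and rotate(0, 90) lands elsewhere
initial: [θ0=180°, θ1=90°, e=1]
1. rotate(0, 180) → [θ0=0°, θ1=90°, e=1]
2. rotate(0, 90) → [θ0=90°, θ1=90°, e=1]
all 25 alternatives checked — unique.

rotate(0, 180), rotate(0, 90)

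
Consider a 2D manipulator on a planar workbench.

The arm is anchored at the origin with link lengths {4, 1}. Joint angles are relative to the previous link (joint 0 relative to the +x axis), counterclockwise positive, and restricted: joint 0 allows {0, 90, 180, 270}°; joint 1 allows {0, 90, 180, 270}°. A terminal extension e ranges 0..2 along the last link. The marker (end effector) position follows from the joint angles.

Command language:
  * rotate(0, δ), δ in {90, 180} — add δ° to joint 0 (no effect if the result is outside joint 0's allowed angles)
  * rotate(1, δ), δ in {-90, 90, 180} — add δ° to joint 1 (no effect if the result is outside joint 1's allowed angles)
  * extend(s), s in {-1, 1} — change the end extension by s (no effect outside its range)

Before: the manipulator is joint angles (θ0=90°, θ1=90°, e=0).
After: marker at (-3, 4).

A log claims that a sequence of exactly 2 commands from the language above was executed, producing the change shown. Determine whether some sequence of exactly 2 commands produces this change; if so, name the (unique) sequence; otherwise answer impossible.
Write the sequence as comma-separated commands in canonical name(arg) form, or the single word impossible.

start: joint angles (θ0=90°, θ1=90°, e=0)
step 1 (extend(1)): joint angles (θ0=90°, θ1=90°, e=1)
step 2 (extend(1)): joint angles (θ0=90°, θ1=90°, e=2)
uniquely the one of 49 2-step routes that fits.

extend(1), extend(1)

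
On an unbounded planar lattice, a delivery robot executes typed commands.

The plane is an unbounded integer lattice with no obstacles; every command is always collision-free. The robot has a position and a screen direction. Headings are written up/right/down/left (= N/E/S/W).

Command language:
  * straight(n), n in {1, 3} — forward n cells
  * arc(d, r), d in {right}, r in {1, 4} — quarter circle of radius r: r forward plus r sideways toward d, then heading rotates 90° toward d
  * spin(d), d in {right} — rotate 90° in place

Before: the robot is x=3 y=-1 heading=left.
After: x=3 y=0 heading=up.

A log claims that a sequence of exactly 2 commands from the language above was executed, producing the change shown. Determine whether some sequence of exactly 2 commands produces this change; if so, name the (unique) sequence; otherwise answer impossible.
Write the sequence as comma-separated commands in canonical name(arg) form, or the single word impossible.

spin(right), straight(1)

key: cell and facing (now N) both changed — the 2 commands mix motion and turning
start: x=3 y=-1 heading=left
[1] after spin(right): x=3 y=-1 heading=up
[2] after straight(1): x=3 y=0 heading=up
no other 2-command option fits: unique.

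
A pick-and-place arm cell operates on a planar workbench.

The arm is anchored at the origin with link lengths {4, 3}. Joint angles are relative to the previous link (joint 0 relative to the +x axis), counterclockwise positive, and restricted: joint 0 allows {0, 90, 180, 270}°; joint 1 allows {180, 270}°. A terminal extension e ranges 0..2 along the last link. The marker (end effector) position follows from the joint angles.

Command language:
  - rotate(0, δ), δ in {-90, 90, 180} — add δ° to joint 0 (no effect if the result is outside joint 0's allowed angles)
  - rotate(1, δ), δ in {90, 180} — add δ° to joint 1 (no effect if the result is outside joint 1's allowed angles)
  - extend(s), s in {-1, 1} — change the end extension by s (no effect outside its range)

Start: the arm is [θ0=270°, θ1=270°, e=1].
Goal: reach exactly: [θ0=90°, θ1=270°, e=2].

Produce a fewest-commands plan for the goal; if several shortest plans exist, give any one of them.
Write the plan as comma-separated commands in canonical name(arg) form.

rotate(0, 180), extend(1)

t0: [θ0=270°, θ1=270°, e=1]
[1] after rotate(0, 180): [θ0=90°, θ1=270°, e=1]
[2] after extend(1): [θ0=90°, θ1=270°, e=2]
shorter routes all fall short; 2 is best.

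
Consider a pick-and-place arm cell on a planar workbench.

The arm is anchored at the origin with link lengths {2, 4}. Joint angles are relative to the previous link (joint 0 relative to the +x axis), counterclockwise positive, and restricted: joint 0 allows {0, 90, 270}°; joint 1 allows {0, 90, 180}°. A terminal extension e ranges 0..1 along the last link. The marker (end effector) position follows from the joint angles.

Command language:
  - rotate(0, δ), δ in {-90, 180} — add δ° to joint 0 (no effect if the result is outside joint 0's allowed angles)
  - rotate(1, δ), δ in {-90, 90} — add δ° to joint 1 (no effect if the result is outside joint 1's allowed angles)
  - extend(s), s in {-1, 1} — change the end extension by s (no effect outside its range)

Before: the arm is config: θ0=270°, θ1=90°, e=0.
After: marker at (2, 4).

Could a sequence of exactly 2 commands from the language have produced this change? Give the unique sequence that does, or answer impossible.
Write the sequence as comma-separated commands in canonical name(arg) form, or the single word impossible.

rotate(0, 180), rotate(0, -90)

key: order matters: swapping rotate(0, 180) and rotate(0, -90) lands elsewhere
t0: config: θ0=270°, θ1=90°, e=0
[1] after rotate(0, 180): config: θ0=90°, θ1=90°, e=0
[2] after rotate(0, -90): config: θ0=0°, θ1=90°, e=0
uniquely the one of 36 2-step routes that fits.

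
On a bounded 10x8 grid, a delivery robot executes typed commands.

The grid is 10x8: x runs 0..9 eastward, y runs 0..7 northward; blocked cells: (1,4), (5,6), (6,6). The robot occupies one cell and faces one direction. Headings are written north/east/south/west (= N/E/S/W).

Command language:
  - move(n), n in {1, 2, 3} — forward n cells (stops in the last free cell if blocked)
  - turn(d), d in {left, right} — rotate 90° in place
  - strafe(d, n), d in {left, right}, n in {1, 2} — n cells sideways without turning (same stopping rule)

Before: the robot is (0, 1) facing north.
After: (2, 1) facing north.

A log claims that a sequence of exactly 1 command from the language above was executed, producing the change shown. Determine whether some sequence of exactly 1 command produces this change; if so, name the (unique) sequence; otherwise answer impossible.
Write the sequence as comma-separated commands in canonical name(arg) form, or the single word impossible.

key: still facing N — the one step turns nothing
begin: (0, 1) facing north
[1] after strafe(right, 2): (2, 1) facing north
no rival 1-sequence matches.

strafe(right, 2)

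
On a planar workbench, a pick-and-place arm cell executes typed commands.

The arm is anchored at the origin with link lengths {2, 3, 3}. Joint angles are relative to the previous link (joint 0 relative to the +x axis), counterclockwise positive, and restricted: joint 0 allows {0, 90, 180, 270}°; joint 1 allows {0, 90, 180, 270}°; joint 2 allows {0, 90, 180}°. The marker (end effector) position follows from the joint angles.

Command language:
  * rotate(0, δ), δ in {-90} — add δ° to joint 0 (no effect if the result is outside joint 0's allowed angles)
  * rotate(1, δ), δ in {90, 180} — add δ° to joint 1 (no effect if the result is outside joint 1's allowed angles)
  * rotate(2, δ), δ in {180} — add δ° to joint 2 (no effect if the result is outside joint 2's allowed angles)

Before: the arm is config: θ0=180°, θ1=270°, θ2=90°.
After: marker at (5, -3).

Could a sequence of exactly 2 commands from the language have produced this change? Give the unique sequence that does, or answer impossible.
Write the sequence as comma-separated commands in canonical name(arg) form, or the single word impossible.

begin: config: θ0=180°, θ1=270°, θ2=90°
t=1 rotate(0, -90) ⇒ config: θ0=90°, θ1=270°, θ2=90°
t=2 rotate(0, -90) ⇒ config: θ0=0°, θ1=270°, θ2=90°
all 16 alternatives checked — unique.

rotate(0, -90), rotate(0, -90)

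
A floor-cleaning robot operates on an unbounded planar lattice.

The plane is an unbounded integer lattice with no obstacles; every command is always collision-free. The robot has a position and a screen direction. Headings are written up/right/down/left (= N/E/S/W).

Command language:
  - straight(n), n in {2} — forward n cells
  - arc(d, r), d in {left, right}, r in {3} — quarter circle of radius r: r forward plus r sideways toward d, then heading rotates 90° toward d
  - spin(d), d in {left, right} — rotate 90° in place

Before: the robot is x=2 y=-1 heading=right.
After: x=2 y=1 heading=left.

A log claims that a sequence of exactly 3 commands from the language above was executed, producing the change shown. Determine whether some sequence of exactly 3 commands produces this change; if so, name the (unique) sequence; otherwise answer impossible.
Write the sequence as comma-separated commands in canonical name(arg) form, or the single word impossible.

key: cell and facing (now W) both changed — the 3 commands mix motion and turning
begin: x=2 y=-1 heading=right
[1] after spin(left): x=2 y=-1 heading=up
[2] after straight(2): x=2 y=1 heading=up
[3] after spin(left): x=2 y=1 heading=left
no rival 3-sequence matches.

spin(left), straight(2), spin(left)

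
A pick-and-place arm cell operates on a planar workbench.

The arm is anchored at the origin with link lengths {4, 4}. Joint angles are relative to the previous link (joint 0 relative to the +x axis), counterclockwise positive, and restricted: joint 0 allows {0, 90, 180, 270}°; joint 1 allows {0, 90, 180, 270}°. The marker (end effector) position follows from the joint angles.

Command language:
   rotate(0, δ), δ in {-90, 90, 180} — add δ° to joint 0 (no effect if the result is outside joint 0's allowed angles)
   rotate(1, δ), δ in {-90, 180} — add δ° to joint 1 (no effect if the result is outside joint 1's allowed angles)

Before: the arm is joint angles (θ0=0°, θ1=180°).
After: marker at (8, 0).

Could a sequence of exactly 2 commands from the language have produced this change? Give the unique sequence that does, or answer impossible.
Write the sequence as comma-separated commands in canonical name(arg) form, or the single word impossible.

begin: joint angles (θ0=0°, θ1=180°)
1. rotate(1, -90) → joint angles (θ0=0°, θ1=90°)
2. rotate(1, -90) → joint angles (θ0=0°, θ1=0°)
no rival 2-sequence matches.

rotate(1, -90), rotate(1, -90)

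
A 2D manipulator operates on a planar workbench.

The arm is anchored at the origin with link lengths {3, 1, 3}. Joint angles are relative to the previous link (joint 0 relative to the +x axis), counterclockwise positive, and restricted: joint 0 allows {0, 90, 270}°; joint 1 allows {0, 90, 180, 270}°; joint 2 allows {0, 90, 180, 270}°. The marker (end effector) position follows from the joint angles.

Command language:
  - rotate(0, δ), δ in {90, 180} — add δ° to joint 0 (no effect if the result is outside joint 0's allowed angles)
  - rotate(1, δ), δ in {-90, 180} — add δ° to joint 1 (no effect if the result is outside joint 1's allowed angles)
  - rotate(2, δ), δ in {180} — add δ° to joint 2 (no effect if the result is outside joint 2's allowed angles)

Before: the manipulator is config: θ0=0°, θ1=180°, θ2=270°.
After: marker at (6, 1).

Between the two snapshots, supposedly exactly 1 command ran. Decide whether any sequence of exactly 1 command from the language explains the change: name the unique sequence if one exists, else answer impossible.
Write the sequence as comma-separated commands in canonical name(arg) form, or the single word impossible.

rotate(1, -90)

begin: config: θ0=0°, θ1=180°, θ2=270°
[1] after rotate(1, -90): config: θ0=0°, θ1=90°, θ2=270°
no rival 1-sequence matches.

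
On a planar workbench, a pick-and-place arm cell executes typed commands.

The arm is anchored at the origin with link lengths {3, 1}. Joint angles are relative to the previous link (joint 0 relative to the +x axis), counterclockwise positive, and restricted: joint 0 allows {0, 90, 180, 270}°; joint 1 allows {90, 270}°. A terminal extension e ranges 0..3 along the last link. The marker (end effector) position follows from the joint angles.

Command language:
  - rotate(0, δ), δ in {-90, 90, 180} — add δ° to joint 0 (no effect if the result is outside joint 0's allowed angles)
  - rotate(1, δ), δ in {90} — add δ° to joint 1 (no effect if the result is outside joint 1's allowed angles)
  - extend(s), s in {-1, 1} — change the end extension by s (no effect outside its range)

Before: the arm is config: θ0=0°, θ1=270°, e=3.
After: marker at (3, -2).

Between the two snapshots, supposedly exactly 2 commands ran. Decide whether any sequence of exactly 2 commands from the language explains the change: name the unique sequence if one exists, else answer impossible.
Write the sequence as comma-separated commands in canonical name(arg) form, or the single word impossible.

extend(-1), extend(-1)

t0: config: θ0=0°, θ1=270°, e=3
1. extend(-1) → config: θ0=0°, θ1=270°, e=2
2. extend(-1) → config: θ0=0°, θ1=270°, e=1
all 36 alternatives checked — unique.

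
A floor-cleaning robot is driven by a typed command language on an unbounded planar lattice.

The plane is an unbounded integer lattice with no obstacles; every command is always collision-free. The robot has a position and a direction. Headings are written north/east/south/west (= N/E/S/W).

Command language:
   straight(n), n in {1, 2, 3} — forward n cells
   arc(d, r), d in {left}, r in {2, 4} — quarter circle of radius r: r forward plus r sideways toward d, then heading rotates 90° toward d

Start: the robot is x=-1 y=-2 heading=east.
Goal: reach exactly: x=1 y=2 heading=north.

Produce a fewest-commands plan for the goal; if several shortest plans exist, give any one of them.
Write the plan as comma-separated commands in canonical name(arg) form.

arc(left, 2), straight(2)

start: x=-1 y=-2 heading=east
t=1 arc(left, 2) ⇒ x=1 y=0 heading=north
t=2 straight(2) ⇒ x=1 y=2 heading=north
nothing shorter than 2 reaches the goal.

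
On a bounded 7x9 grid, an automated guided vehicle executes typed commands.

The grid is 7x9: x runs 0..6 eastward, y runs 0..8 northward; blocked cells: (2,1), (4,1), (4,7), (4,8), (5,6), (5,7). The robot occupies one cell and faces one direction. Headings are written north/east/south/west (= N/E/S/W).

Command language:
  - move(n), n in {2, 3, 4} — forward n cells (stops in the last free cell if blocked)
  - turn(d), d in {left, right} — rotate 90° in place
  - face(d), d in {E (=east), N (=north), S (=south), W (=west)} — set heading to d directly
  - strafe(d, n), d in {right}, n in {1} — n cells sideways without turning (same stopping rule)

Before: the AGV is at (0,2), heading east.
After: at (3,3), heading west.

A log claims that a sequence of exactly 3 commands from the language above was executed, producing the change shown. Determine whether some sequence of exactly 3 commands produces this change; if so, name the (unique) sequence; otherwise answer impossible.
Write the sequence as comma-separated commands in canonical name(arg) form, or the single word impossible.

move(3), face(W), strafe(right, 1)

key: order matters: swapping move(3) and strafe(right, 1) lands elsewhere
t0: at (0,2), heading east
[1] after move(3): at (3,2), heading east
[2] after face(W): at (3,2), heading west
[3] after strafe(right, 1): at (3,3), heading west
uniquely the one of 1000 3-step routes that fits.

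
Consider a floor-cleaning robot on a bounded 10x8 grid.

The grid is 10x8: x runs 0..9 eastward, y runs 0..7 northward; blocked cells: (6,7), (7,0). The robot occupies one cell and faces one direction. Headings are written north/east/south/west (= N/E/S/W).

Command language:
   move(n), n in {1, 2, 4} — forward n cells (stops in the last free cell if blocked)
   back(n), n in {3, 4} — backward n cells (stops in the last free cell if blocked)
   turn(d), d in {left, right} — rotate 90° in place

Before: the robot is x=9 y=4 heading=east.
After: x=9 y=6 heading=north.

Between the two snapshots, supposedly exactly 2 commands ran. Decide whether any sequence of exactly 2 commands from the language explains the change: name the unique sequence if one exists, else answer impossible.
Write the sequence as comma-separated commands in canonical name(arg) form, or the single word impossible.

turn(left), move(2)

key: position moved to (9,6) AND the heading swung to N — translation plus rotation needed
from: x=9 y=4 heading=east
[1] after turn(left): x=9 y=4 heading=north
[2] after move(2): x=9 y=6 heading=north
all 49 alternatives checked — unique.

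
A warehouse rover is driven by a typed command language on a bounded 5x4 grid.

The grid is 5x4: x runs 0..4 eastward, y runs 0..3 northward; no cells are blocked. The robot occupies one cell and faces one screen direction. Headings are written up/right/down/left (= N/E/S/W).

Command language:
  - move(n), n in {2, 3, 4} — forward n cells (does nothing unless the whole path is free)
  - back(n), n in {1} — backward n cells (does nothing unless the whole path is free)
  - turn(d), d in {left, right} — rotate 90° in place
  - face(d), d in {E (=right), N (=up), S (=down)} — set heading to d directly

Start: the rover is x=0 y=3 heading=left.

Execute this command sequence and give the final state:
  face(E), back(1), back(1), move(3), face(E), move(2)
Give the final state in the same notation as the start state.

x=3 y=3 heading=right

t0: x=0 y=3 heading=left
t=1 face(E) ⇒ x=0 y=3 heading=right
t=2 back(1) ⇒ x=0 y=3 heading=right
t=3 back(1) ⇒ x=0 y=3 heading=right
t=4 move(3) ⇒ x=3 y=3 heading=right
t=5 face(E) ⇒ x=3 y=3 heading=right
t=6 move(2) ⇒ x=3 y=3 heading=right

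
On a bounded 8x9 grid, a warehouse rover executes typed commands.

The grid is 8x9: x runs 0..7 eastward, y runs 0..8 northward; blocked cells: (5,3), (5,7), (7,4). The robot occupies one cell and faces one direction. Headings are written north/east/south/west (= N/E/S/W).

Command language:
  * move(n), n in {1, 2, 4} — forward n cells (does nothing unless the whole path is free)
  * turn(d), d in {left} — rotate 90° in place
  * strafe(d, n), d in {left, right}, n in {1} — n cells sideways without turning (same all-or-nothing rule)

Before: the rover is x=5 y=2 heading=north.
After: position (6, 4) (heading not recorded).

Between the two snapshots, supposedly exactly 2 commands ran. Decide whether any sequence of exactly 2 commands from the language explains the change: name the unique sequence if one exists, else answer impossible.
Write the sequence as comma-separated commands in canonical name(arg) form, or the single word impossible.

strafe(right, 1), move(2)

key: running move(2) before strafe(right, 1) would end elsewhere — order is forced
from: x=5 y=2 heading=north
step 1 (strafe(right, 1)): x=6 y=2 heading=north
step 2 (move(2)): x=6 y=4 heading=north
no rival 2-sequence matches.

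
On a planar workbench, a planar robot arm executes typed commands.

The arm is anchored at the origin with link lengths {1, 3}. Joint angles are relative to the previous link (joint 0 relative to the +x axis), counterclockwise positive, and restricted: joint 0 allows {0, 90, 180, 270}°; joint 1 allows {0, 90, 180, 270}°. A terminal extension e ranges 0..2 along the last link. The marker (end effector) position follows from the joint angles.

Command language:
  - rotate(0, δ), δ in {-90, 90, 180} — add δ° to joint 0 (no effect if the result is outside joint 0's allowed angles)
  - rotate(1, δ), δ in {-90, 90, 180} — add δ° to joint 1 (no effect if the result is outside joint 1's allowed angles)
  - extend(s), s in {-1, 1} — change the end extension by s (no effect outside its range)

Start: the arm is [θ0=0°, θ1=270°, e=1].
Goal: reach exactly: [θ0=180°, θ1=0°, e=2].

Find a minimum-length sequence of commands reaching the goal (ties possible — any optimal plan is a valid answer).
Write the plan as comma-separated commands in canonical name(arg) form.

rotate(0, 180), extend(1), rotate(1, 90)

begin: [θ0=0°, θ1=270°, e=1]
step 1 (rotate(0, 180)): [θ0=180°, θ1=270°, e=1]
step 2 (extend(1)): [θ0=180°, θ1=270°, e=2]
step 3 (rotate(1, 90)): [θ0=180°, θ1=0°, e=2]
nothing shorter than 3 reaches the goal.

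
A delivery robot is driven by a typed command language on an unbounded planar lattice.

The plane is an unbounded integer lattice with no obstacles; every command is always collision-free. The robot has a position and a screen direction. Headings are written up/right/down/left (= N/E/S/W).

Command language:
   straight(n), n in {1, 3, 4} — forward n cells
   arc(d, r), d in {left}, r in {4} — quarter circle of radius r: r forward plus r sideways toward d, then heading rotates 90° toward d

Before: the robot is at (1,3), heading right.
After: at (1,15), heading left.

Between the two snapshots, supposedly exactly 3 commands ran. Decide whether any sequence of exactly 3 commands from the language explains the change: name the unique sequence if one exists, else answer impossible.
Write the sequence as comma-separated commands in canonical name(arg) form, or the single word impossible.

arc(left, 4), straight(4), arc(left, 4)

key: cell and facing (now W) both changed — the 3 commands mix motion and turning
t0: at (1,3), heading right
[1] after arc(left, 4): at (5,7), heading up
[2] after straight(4): at (5,11), heading up
[3] after arc(left, 4): at (1,15), heading left
uniquely the one of 64 3-step routes that fits.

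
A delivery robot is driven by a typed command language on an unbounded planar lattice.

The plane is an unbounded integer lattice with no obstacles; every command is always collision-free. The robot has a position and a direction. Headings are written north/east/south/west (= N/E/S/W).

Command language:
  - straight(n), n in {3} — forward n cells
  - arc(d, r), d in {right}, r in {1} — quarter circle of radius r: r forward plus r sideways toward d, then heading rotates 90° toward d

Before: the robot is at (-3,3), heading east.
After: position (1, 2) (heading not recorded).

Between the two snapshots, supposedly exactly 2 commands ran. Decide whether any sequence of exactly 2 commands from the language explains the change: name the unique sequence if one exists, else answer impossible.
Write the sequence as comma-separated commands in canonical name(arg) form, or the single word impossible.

key: running arc(right, 1) before straight(3) would end elsewhere — order is forced
start: at (-3,3), heading east
1. straight(3) → at (0,3), heading east
2. arc(right, 1) → at (1,2), heading south
no rival 2-sequence matches.

straight(3), arc(right, 1)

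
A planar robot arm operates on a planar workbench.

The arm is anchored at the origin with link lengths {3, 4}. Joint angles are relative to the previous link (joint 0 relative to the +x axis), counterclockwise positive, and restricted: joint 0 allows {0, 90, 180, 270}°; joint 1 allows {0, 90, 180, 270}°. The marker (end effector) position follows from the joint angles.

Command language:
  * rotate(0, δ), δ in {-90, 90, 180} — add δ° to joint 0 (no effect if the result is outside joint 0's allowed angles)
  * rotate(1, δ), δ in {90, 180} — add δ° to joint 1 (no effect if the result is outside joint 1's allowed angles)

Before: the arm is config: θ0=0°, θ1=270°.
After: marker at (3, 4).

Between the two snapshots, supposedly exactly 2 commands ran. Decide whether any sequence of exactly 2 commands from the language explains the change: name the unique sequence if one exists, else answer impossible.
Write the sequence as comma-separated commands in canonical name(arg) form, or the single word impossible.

from: config: θ0=0°, θ1=270°
step 1 (rotate(1, 90)): config: θ0=0°, θ1=0°
step 2 (rotate(1, 90)): config: θ0=0°, θ1=90°
uniquely the one of 25 2-step routes that fits.

rotate(1, 90), rotate(1, 90)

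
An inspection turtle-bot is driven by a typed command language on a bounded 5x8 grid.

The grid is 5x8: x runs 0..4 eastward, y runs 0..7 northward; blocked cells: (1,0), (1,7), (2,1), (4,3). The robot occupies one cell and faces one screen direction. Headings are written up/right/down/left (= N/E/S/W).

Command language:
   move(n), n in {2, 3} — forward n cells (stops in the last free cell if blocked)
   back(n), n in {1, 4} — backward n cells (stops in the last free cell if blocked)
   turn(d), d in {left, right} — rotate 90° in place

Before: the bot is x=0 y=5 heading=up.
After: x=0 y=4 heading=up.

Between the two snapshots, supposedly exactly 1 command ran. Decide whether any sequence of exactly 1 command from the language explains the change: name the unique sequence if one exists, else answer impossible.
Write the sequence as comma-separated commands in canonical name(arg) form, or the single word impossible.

key: still facing N — the one step turns nothing
begin: x=0 y=5 heading=up
t=1 back(1) ⇒ x=0 y=4 heading=up
all 6 alternatives checked — unique.

back(1)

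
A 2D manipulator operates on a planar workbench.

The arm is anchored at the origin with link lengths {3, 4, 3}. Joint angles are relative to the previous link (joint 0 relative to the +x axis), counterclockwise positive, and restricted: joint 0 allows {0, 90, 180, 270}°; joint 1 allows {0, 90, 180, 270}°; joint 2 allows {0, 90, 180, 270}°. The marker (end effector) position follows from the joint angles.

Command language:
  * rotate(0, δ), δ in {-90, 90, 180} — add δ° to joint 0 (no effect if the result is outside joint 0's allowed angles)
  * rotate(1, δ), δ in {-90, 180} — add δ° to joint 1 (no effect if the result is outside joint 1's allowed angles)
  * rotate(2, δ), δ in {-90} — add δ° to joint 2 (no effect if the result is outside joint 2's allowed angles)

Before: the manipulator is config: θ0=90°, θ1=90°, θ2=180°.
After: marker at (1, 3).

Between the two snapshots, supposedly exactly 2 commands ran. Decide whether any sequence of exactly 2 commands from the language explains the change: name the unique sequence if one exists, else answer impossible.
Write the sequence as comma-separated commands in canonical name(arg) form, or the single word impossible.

rotate(1, -90), rotate(1, -90)

initial: config: θ0=90°, θ1=90°, θ2=180°
[1] after rotate(1, -90): config: θ0=90°, θ1=0°, θ2=180°
[2] after rotate(1, -90): config: θ0=90°, θ1=270°, θ2=180°
no other 2-command option fits: unique.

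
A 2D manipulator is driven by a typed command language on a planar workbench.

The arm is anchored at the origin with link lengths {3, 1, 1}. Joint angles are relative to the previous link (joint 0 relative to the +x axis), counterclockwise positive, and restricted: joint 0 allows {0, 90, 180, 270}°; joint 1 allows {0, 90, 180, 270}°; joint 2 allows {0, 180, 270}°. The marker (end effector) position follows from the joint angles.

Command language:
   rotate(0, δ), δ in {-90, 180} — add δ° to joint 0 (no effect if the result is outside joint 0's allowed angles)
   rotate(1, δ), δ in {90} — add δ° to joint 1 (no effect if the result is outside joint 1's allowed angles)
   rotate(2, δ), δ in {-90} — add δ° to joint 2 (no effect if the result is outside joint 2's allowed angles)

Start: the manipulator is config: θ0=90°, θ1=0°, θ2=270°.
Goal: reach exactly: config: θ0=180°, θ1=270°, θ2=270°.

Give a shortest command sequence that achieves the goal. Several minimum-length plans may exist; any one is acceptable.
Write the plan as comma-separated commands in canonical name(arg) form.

rotate(0, 180), rotate(0, -90), rotate(1, 90), rotate(1, 90), rotate(1, 90)

t0: config: θ0=90°, θ1=0°, θ2=270°
t=1 rotate(0, 180) ⇒ config: θ0=270°, θ1=0°, θ2=270°
t=2 rotate(0, -90) ⇒ config: θ0=180°, θ1=0°, θ2=270°
t=3 rotate(1, 90) ⇒ config: θ0=180°, θ1=90°, θ2=270°
t=4 rotate(1, 90) ⇒ config: θ0=180°, θ1=180°, θ2=270°
t=5 rotate(1, 90) ⇒ config: θ0=180°, θ1=270°, θ2=270°
nothing shorter than 5 reaches the goal.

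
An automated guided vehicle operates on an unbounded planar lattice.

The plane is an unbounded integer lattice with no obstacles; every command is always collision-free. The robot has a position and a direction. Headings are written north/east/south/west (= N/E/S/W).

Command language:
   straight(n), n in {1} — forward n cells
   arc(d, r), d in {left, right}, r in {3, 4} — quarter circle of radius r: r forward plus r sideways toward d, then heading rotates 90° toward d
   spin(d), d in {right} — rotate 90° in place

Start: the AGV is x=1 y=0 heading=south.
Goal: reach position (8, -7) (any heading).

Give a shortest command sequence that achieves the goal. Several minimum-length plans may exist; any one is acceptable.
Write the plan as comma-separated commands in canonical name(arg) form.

start: x=1 y=0 heading=south
step 1 (arc(left, 3)): x=4 y=-3 heading=east
step 2 (arc(right, 4)): x=8 y=-7 heading=south
minimal: 2 command(s), checked below 2.

arc(left, 3), arc(right, 4)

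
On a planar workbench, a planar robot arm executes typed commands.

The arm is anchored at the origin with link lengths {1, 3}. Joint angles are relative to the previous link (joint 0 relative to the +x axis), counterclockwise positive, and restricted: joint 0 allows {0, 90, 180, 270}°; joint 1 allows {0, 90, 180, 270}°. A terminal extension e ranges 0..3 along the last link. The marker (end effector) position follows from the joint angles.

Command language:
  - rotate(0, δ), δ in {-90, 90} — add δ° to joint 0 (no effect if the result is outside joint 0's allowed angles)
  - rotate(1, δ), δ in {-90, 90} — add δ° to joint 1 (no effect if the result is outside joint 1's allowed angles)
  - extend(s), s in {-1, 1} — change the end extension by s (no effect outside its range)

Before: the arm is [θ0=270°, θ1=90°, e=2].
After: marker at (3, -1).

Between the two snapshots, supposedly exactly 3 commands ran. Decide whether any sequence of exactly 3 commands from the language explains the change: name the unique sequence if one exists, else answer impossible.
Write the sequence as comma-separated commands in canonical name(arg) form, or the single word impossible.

extend(-1), extend(-1), extend(-1)

initial: [θ0=270°, θ1=90°, e=2]
step 1 (extend(-1)): [θ0=270°, θ1=90°, e=1]
step 2 (extend(-1)): [θ0=270°, θ1=90°, e=0]
step 3 (extend(-1)): [θ0=270°, θ1=90°, e=0]
no other 3-command option fits: unique.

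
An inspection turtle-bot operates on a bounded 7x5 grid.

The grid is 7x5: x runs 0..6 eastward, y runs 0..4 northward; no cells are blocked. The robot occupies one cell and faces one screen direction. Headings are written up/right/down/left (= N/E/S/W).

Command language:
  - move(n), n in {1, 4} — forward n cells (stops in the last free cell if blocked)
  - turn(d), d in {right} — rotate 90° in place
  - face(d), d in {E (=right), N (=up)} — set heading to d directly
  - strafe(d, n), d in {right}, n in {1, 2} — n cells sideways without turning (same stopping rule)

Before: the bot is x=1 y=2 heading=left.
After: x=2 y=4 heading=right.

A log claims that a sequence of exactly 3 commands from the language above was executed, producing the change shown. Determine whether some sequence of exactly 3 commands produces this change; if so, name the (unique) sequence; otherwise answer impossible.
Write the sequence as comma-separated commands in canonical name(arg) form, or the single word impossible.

key: position moved to (2,4) AND the heading swung to E — translation plus rotation needed
start: x=1 y=2 heading=left
1. strafe(right, 2) → x=1 y=4 heading=left
2. face(E) → x=1 y=4 heading=right
3. move(1) → x=2 y=4 heading=right
no other 3-command option fits: unique.

strafe(right, 2), face(E), move(1)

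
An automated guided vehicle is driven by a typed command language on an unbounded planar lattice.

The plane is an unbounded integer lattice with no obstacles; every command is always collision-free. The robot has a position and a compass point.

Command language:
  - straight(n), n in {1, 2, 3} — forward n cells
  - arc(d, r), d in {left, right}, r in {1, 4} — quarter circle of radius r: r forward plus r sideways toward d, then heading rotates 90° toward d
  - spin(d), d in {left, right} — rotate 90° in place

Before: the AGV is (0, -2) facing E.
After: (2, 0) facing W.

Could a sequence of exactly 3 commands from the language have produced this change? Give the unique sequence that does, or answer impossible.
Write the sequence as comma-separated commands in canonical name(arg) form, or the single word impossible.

key: running arc(left, 1) before straight(2) would end elsewhere — order is forced
from: (0, -2) facing E
[1] after straight(2): (2, -2) facing E
[2] after arc(left, 1): (3, -1) facing N
[3] after arc(left, 1): (2, 0) facing W
all 729 alternatives checked — unique.

straight(2), arc(left, 1), arc(left, 1)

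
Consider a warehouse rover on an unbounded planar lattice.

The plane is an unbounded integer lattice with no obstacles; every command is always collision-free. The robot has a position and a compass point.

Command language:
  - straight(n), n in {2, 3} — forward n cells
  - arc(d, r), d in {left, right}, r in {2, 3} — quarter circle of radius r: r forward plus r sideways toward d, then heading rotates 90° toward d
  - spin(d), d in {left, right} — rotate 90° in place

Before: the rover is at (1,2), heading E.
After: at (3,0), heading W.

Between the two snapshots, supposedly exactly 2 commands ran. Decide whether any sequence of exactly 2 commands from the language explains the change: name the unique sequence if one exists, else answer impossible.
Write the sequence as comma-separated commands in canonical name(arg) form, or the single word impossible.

arc(right, 2), spin(right)

key: order matters: swapping arc(right, 2) and spin(right) lands elsewhere
from: at (1,2), heading E
1. arc(right, 2) → at (3,0), heading S
2. spin(right) → at (3,0), heading W
all 64 alternatives checked — unique.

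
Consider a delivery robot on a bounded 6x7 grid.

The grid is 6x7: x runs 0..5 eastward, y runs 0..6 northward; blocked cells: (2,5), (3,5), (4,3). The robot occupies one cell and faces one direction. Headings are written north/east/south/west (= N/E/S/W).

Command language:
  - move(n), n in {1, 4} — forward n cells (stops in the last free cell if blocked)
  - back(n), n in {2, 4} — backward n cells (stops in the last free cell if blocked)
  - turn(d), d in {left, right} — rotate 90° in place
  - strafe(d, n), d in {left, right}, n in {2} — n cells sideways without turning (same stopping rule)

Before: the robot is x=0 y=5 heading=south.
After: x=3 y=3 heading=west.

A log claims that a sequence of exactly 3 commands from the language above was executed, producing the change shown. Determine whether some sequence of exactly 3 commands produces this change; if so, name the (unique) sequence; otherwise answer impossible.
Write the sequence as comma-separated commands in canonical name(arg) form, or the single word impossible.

key: back(4) is stopped early by the blocked cell at (4,3)
initial: x=0 y=5 heading=south
t=1 turn(right) ⇒ x=0 y=5 heading=west
t=2 strafe(left, 2) ⇒ x=0 y=3 heading=west
t=3 back(4) ⇒ x=3 y=3 heading=west
no other 3-command option fits: unique.

turn(right), strafe(left, 2), back(4)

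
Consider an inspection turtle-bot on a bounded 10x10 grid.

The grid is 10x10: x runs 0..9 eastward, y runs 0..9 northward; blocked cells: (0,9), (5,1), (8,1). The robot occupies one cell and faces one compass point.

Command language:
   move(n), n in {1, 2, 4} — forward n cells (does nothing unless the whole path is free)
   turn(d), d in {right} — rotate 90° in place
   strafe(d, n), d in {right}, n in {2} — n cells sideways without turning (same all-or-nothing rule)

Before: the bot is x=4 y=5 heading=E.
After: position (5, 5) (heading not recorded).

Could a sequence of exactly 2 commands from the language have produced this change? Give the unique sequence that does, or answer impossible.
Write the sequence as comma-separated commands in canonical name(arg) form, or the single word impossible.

key: order matters: swapping move(1) and turn(right) lands elsewhere
initial: x=4 y=5 heading=E
[1] after move(1): x=5 y=5 heading=E
[2] after turn(right): x=5 y=5 heading=S
all 25 alternatives checked — unique.

move(1), turn(right)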